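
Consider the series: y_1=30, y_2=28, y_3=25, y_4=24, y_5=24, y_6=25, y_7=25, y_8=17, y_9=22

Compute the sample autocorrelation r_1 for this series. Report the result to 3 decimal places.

0.337

Mean ȳ = (30 + 28 + 25 + 24 + 24 + 25 + 25 + 17 + 22)/9 = 24.4444
Numerator Σ_{t=1}^{8}(y_t−ȳ)(y_{t+1}−ȳ) = 35.8025
Denominator Σ(y_t−ȳ)² = 106.2222
r_1 = 35.8025 / 106.2222 = 0.337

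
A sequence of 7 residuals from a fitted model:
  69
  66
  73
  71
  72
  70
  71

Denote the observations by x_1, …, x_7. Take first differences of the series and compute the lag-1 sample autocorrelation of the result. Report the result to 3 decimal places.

-0.630

First differences Δx: -3, 7, -2, 1, -2, 1
Mean of differences = 0.3333
Numerator Σ(Δx_t−Δx̄)(Δx_{t+1}−Δx̄) = -42.4444
Denominator Σ(Δx_t−Δx̄)² = 67.3333
r_1(Δx) = -42.4444 / 67.3333 = -0.630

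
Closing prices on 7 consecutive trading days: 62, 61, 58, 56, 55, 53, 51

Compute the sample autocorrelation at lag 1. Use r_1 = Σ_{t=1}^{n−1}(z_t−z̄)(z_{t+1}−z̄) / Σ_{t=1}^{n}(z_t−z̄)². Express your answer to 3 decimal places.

Mean z̄ = (62 + 61 + 58 + 56 + 55 + 53 + 51)/7 = 56.5714
Σ(z_t−z̄)(z_{t+1}−z̄) = (24.0408) + (6.3265) + (-0.8163) + (0.8980) + (5.6122) + (19.8980) = 55.9592
Denominator Σ(z_t−z̄)² = 97.7143
r_1 = 55.9592 / 97.7143 = 0.573

0.573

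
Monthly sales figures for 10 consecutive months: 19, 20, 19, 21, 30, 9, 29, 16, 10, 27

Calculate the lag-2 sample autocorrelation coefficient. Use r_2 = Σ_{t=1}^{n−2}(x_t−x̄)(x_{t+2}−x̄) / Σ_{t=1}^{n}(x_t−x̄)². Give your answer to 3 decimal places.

-0.009

Mean x̄ = (19 + 20 + 19 + 21 + 30 + 9 + 29 + 16 + 10 + 27)/10 = 20.0000
Numerator Σ_{t=1}^{8}(x_t−x̄)(x_{t+2}−x̄) = -4.0000
Denominator Σ(x_t−x̄)² = 470.0000
r_2 = -4.0000 / 470.0000 = -0.009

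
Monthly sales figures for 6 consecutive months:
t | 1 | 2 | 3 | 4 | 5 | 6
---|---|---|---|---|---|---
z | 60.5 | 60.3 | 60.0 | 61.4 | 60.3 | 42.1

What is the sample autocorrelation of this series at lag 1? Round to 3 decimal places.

Mean z̄ = (60.5 + 60.3 + 60.0 + 61.4 + 60.3 + 42.1)/6 = 57.4333
Σ(z_t−z̄)(z_{t+1}−z̄) = (8.7911) + (7.3578) + (10.1811) + (11.3711) + (-43.9556) = -6.2544
Denominator Σ(z_t−z̄)² = 283.2733
r_1 = -6.2544 / 283.2733 = -0.022

-0.022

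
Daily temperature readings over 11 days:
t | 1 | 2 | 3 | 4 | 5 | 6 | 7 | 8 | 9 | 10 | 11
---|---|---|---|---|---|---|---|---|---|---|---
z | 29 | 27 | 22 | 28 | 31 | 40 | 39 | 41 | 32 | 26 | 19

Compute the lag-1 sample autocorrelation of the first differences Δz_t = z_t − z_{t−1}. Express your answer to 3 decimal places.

0.285

First differences Δz: -2, -5, 6, 3, 9, -1, 2, -9, -6, -7
Mean of differences = -1.0000
Numerator Σ(Δz_t−Δz̄)(Δz_{t+1}−Δz̄) = 90.0000
Denominator Σ(Δz_t−Δz̄)² = 316.0000
r_1(Δz) = 90.0000 / 316.0000 = 0.285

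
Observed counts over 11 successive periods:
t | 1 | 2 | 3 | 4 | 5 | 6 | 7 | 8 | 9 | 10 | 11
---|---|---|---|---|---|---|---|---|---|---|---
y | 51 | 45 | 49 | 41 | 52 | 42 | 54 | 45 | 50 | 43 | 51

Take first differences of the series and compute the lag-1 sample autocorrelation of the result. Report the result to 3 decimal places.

First differences Δy: -6, 4, -8, 11, -10, 12, -9, 5, -7, 8
Mean of differences = 0.0000
Numerator Σ(Δy_t−Δȳ)(Δy_{t+1}−Δȳ) = -618.0000
Denominator Σ(Δy_t−Δȳ)² = 700.0000
r_1(Δy) = -618.0000 / 700.0000 = -0.883

-0.883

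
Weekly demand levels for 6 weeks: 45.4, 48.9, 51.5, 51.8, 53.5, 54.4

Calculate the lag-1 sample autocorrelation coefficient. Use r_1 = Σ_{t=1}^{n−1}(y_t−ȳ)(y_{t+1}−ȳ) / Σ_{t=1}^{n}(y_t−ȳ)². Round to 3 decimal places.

Mean ȳ = (45.4 + 48.9 + 51.5 + 51.8 + 53.5 + 54.4)/6 = 50.9167
Deviations from mean: -5.5167, -2.0167, 0.5833, 0.8833, 2.5833, 3.4833
Σ(y_t−ȳ)(y_{t+1}−ȳ) = (11.1253) + (-1.1764) + (0.5153) + (2.2819) + (8.9986) = 21.7447
Denominator Σ(y_t−ȳ)² = 54.4283
r_1 = 21.7447 / 54.4283 = 0.400

0.400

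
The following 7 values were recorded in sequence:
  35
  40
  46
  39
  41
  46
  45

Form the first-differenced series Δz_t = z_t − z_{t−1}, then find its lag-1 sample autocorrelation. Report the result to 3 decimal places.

First differences Δz: 5, 6, -7, 2, 5, -1
Mean of differences = 1.6667
Numerator Σ(Δz_t−Δz̄)(Δz_{t+1}−Δz̄) = -33.7778
Denominator Σ(Δz_t−Δz̄)² = 123.3333
r_1(Δz) = -33.7778 / 123.3333 = -0.274

-0.274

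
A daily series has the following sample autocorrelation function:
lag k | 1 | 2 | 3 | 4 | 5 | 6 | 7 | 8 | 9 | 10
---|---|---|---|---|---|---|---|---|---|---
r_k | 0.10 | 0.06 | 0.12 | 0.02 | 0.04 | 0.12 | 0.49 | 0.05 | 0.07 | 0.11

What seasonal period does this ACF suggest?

The largest autocorrelation is r_7 = 0.49; the remaining lags stay at or below 0.12.
The dominant spike at lag 7 indicates a seasonal period of 7.

7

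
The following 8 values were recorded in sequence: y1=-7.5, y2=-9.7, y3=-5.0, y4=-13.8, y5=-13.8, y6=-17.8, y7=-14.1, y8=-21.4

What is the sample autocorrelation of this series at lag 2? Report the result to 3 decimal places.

Mean ȳ = (-7.5 − 9.7 − 5.0 − 13.8 − 13.8 − 17.8 − 14.1 − 21.4)/8 = -12.8875
Deviations from mean: 5.3875, 3.1875, 7.8875, -0.9125, -0.9125, -4.9125, -1.2125, -8.5125
Σ(y_t−ȳ)(y_{t+2}−ȳ) = (42.4939) + (-2.9086) + (-7.1973) + (4.4827) + (1.1064) + (41.8177) = 79.7947
Denominator Σ(y_t−ȳ)² = 201.1288
r_2 = 79.7947 / 201.1288 = 0.397

0.397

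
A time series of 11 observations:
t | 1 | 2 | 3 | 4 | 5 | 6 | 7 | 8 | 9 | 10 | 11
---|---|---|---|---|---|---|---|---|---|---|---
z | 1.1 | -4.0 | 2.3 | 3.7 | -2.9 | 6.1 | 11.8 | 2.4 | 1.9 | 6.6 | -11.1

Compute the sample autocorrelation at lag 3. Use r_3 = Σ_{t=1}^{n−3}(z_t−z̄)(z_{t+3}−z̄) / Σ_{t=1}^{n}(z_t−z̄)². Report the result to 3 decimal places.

Mean z̄ = (1.1 − 4.0 + 2.3 + 3.7 − 2.9 + 6.1 + 11.8 + 2.4 + 1.9 + 6.6 − 11.1)/11 = 1.6273
Numerator Σ_{t=1}^{8}(z_t−z̄)(z_{t+3}−z̄) = 86.9505
Denominator Σ(z_t−z̄)² = 368.0618
r_3 = 86.9505 / 368.0618 = 0.236

0.236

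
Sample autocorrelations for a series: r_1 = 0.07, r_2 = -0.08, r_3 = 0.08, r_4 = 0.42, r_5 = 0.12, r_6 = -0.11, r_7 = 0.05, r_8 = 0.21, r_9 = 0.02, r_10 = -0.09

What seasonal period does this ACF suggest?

The largest autocorrelation is r_4 = 0.42, with a weaker echo at lag 8 (0.21); the remaining lags stay at or below 0.12.
The dominant spike at lag 4 indicates a seasonal period of 4.

4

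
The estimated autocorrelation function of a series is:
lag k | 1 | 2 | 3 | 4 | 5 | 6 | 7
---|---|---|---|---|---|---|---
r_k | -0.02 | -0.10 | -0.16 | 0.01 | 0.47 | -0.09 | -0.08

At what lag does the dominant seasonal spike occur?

The largest autocorrelation is r_5 = 0.47; the remaining lags stay at or below 0.01.
The dominant spike at lag 5 indicates a seasonal period of 5.

5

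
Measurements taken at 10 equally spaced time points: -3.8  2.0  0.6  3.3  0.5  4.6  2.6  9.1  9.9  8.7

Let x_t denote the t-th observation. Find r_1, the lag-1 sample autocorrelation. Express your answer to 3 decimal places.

Mean x̄ = (-3.8 + 2.0 + 0.6 + 3.3 + 0.5 + 4.6 + 2.6 + 9.1 + 9.9 + 8.7)/10 = 3.7500
Numerator Σ_{t=1}^{9}(x_t−x̄)(x_{t+1}−x̄) = 75.0575
Denominator Σ(x_t−x̄)² = 173.7450
r_1 = 75.0575 / 173.7450 = 0.432

0.432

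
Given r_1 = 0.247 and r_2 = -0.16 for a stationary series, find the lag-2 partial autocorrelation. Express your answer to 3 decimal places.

-0.235

φ_{22} = (r_2 − r_1²) / (1 − r_1²)
r_1² = (0.247)² = 0.061009
Numerator = -0.16 − 0.0610 = -0.2210; denominator = 1 − 0.0610 = 0.9390
φ_{22} = -0.2210 / 0.9390 = -0.235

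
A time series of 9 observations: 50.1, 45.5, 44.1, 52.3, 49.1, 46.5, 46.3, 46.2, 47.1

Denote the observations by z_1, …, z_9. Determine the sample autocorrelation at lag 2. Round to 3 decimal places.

-0.552

Mean z̄ = (50.1 + 45.5 + 44.1 + 52.3 + 49.1 + 46.5 + 46.3 + 46.2 + 47.1)/9 = 47.4667
Σ(z_t−z̄)(z_{t+2}−z̄) = (-8.8656) + (-9.5056) + (-5.4989) + (-4.6722) + (-1.9056) + (1.2244) + (0.4278) = -28.7956
Denominator Σ(z_t−z̄)² = 52.2000
r_2 = -28.7956 / 52.2000 = -0.552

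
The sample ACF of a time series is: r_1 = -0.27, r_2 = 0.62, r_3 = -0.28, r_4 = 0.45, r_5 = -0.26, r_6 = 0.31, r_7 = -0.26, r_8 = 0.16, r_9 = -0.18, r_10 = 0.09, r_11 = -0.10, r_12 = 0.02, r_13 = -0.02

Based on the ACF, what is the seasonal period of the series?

2

The largest autocorrelation is r_2 = 0.62, with weaker echoes at lags 4 (0.45), 6 (0.31) and 8 (0.16); the remaining lags stay at or below 0.09.
The dominant spike at lag 2 indicates a seasonal period of 2.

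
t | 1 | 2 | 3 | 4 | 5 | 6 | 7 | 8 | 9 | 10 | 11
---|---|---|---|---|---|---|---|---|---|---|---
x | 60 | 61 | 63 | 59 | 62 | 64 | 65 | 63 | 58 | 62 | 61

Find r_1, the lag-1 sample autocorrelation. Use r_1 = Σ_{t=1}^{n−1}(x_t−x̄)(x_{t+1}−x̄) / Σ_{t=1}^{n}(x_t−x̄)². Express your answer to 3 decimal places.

Mean x̄ = (60 + 61 + 63 + 59 + 62 + 64 + 65 + 63 + 58 + 62 + 61)/11 = 61.6364
Numerator Σ_{t=1}^{10}(x_t−x̄)(x_{t+1}−x̄) = 2.5041
Denominator Σ(x_t−x̄)² = 44.5455
r_1 = 2.5041 / 44.5455 = 0.056

0.056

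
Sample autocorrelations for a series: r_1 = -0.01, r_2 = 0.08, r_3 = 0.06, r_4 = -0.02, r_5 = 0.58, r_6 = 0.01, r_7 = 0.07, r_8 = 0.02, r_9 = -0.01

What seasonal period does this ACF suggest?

The largest autocorrelation is r_5 = 0.58; the remaining lags stay at or below 0.08.
The dominant spike at lag 5 indicates a seasonal period of 5.

5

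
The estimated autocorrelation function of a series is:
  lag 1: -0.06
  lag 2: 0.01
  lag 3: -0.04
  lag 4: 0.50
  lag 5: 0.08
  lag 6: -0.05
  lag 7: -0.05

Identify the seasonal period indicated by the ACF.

The largest autocorrelation is r_4 = 0.50; the remaining lags stay at or below 0.08.
The dominant spike at lag 4 indicates a seasonal period of 4.

4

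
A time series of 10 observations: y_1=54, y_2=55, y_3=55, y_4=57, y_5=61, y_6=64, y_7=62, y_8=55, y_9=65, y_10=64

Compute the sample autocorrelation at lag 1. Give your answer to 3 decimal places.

Mean ȳ = (54 + 55 + 55 + 57 + 61 + 64 + 62 + 55 + 65 + 64)/10 = 59.2000
Numerator Σ_{t=1}^{9}(y_t−ȳ)(y_{t+1}−ȳ) = 58.5600
Denominator Σ(y_t−ȳ)² = 175.6000
r_1 = 58.5600 / 175.6000 = 0.333

0.333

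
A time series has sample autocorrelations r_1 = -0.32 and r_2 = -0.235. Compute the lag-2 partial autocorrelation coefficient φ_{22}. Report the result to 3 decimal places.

φ_{22} = (r_2 − r_1²) / (1 − r_1²)
r_1² = (-0.32)² = 0.1024
Numerator = -0.235 − 0.1024 = -0.3374; denominator = 1 − 0.1024 = 0.8976
φ_{22} = -0.3374 / 0.8976 = -0.376

-0.376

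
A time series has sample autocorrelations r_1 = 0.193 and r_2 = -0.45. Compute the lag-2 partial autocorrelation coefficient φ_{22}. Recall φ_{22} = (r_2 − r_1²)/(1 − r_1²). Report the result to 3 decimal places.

φ_{22} = (r_2 − r_1²) / (1 − r_1²)
r_1² = (0.193)² = 0.037249
Numerator = -0.45 − 0.0372 = -0.4872; denominator = 1 − 0.0372 = 0.9628
φ_{22} = -0.4872 / 0.9628 = -0.506

-0.506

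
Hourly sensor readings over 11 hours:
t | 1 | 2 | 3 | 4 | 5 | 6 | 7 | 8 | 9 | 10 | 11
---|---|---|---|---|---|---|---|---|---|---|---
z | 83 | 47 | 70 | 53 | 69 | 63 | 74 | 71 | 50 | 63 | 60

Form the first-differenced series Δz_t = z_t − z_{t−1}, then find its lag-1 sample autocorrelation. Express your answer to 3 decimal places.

First differences Δz: -36, 23, -17, 16, -6, 11, -3, -21, 13, -3
Mean of differences = -2.3000
Numerator Σ(Δz_t−Δz̄)(Δz_{t+1}−Δz̄) = -1903.4900
Denominator Σ(Δz_t−Δz̄)² = 3102.1000
r_1(Δz) = -1903.4900 / 3102.1000 = -0.614

-0.614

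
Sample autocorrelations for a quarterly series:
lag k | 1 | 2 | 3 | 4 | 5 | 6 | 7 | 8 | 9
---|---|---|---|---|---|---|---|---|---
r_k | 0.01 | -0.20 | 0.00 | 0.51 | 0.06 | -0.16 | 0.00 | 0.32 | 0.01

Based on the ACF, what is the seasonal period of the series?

4

The largest autocorrelation is r_4 = 0.51, with a weaker echo at lag 8 (0.32); the remaining lags stay at or below 0.06.
The dominant spike at lag 4 indicates a seasonal period of 4.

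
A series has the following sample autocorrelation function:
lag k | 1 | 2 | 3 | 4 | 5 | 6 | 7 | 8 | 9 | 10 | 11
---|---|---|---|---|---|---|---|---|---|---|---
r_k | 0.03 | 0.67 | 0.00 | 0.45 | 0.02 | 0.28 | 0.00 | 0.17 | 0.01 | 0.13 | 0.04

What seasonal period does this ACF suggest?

The largest autocorrelation is r_2 = 0.67, with weaker echoes at lags 4 (0.45), 6 (0.28) and 8 (0.17); the remaining lags stay at or below 0.13.
The dominant spike at lag 2 indicates a seasonal period of 2.

2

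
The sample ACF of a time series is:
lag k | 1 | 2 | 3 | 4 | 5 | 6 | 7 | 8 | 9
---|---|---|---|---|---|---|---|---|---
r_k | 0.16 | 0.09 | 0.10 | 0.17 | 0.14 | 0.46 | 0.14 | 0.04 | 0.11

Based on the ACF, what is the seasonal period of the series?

The largest autocorrelation is r_6 = 0.46; the remaining lags stay at or below 0.17.
The dominant spike at lag 6 indicates a seasonal period of 6.

6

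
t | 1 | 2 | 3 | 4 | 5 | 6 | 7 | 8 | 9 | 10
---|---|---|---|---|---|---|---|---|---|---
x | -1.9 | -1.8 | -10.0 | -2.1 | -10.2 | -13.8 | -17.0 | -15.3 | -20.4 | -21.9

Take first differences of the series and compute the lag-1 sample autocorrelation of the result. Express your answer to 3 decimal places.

First differences Δx: 0.1, -8.2, 7.9, -8.1, -3.6, -3.2, 1.7, -5.1, -1.5
Mean of differences = -2.2222
Numerator Σ(Δx_t−Δx̄)(Δx_{t+1}−Δx̄) = -141.6416
Denominator Σ(Δx_t−Δx̄)² = 205.1756
r_1(Δx) = -141.6416 / 205.1756 = -0.690

-0.690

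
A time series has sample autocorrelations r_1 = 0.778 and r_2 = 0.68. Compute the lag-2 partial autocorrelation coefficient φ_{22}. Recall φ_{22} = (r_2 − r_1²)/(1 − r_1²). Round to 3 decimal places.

0.189

φ_{22} = (r_2 − r_1²) / (1 − r_1²)
r_1² = (0.778)² = 0.605284
Numerator = 0.68 − 0.6053 = 0.0747; denominator = 1 − 0.6053 = 0.3947
φ_{22} = 0.0747 / 0.3947 = 0.189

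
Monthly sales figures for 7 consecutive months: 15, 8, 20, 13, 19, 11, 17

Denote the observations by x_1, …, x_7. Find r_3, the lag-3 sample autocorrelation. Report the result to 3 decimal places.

-0.466

Mean x̄ = (15 + 8 + 20 + 13 + 19 + 11 + 17)/7 = 14.7143
Deviations from mean: 0.2857, -6.7143, 5.2857, -1.7143, 4.2857, -3.7143, 2.2857
Σ(x_t−x̄)(x_{t+3}−x̄) = (-0.4898) + (-28.7755) + (-19.6327) + (-3.9184) = -52.8163
Denominator Σ(x_t−x̄)² = 113.4286
r_3 = -52.8163 / 113.4286 = -0.466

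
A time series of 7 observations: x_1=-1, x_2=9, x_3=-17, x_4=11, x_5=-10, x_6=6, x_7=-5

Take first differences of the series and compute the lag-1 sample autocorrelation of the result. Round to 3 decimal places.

-0.880

First differences Δx: 10, -26, 28, -21, 16, -11
Mean of differences = -0.6667
Numerator Σ(Δx_t−Δx̄)(Δx_{t+1}−Δx̄) = -2090.4444
Denominator Σ(Δx_t−Δx̄)² = 2375.3333
r_1(Δx) = -2090.4444 / 2375.3333 = -0.880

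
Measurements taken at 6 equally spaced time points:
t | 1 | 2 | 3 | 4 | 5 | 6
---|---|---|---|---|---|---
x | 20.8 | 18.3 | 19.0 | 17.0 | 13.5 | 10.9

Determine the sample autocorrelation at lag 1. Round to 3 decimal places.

Mean x̄ = (20.8 + 18.3 + 19.0 + 17.0 + 13.5 + 10.9)/6 = 16.5833
Deviations from mean: 4.2167, 1.7167, 2.4167, 0.4167, -3.0833, -5.6833
Numerator Σ_{t=1}^{5}(x_t−x̄)(x_{t+1}−x̄) = 28.6331
Denominator Σ(x_t−x̄)² = 68.5483
r_1 = 28.6331 / 68.5483 = 0.418

0.418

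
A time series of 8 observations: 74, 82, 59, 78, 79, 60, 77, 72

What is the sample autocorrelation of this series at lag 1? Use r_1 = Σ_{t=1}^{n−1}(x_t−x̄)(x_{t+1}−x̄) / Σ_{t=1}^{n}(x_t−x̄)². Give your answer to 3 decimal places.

-0.558

Mean x̄ = (74 + 82 + 59 + 78 + 79 + 60 + 77 + 72)/8 = 72.6250
Deviations from mean: 1.3750, 9.3750, -13.6250, 5.3750, 6.3750, -12.6250, 4.3750, -0.6250
Numerator Σ_{t=1}^{7}(x_t−x̄)(x_{t+1}−x̄) = -292.2656
Denominator Σ(x_t−x̄)² = 523.8750
r_1 = -292.2656 / 523.8750 = -0.558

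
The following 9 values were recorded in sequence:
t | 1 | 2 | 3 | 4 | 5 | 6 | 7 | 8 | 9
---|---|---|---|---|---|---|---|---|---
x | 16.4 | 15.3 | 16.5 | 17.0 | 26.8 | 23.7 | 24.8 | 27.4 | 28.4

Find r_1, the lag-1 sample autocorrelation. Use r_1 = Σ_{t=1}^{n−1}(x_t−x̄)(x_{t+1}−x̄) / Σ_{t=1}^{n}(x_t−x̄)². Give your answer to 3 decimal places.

Mean x̄ = (16.4 + 15.3 + 16.5 + 17.0 + 26.8 + 23.7 + 24.8 + 27.4 + 28.4)/9 = 21.8111
Numerator Σ_{t=1}^{8}(x_t−x̄)(x_{t+1}−x̄) = 139.9621
Denominator Σ(x_t−x̄)² = 235.0689
r_1 = 139.9621 / 235.0689 = 0.595

0.595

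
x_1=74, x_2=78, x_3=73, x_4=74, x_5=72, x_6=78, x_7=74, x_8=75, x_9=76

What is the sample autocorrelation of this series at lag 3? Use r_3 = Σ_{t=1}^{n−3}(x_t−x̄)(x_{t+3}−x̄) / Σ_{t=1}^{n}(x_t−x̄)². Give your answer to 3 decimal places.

-0.291

Mean x̄ = (74 + 78 + 73 + 74 + 72 + 78 + 74 + 75 + 76)/9 = 74.8889
Numerator Σ_{t=1}^{6}(x_t−x̄)(x_{t+3}−x̄) = -10.1481
Denominator Σ(x_t−x̄)² = 34.8889
r_3 = -10.1481 / 34.8889 = -0.291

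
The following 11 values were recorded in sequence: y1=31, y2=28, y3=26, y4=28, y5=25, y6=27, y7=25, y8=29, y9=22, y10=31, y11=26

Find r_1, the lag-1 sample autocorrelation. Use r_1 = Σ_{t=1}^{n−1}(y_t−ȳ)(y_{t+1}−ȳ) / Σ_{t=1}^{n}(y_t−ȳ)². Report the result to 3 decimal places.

Mean ȳ = (31 + 28 + 26 + 28 + 25 + 27 + 25 + 29 + 22 + 31 + 26)/11 = 27.0909
Numerator Σ_{t=1}^{10}(y_t−ȳ)(y_{t+1}−ȳ) = -37.8264
Denominator Σ(y_t−ȳ)² = 72.9091
r_1 = -37.8264 / 72.9091 = -0.519

-0.519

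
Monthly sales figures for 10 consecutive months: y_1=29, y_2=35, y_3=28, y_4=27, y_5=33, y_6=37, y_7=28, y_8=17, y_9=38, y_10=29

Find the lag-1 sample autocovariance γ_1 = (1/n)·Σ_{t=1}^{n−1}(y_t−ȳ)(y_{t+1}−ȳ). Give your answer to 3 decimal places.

-9.731

Mean ȳ = (29 + 35 + 28 + 27 + 33 + 37 + 28 + 17 + 38 + 29)/10 = 30.1000
Σ_{t=1}^{9}(y_t−ȳ)(y_{t+1}−ȳ) = -97.3100
γ_1 = -97.3100 / 10 = -9.731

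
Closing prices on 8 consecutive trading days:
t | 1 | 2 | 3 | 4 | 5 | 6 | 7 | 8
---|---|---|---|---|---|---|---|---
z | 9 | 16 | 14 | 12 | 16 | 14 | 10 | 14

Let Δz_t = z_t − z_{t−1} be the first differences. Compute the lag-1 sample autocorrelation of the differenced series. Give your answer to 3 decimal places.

First differences Δz: 7, -2, -2, 4, -2, -4, 4
Mean of differences = 0.7143
Numerator Σ(Δz_t−Δz̄)(Δz_{t+1}−Δz̄) = -30.2245
Denominator Σ(Δz_t−Δz̄)² = 105.4286
r_1(Δz) = -30.2245 / 105.4286 = -0.287

-0.287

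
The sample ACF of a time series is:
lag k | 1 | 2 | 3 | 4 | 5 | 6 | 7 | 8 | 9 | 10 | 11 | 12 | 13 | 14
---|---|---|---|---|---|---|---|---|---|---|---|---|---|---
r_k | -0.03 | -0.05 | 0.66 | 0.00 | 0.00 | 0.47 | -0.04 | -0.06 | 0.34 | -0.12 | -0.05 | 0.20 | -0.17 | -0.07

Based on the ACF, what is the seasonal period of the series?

3

The largest autocorrelation is r_3 = 0.66, with weaker echoes at lags 6 (0.47), 9 (0.34) and 12 (0.20); the remaining lags stay at or below 0.00.
The dominant spike at lag 3 indicates a seasonal period of 3.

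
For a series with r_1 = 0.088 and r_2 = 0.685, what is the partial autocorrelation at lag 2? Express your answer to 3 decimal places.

0.683

φ_{22} = (r_2 − r_1²) / (1 − r_1²)
r_1² = (0.088)² = 0.007744
Numerator = 0.685 − 0.0077 = 0.6773; denominator = 1 − 0.0077 = 0.9923
φ_{22} = 0.6773 / 0.9923 = 0.683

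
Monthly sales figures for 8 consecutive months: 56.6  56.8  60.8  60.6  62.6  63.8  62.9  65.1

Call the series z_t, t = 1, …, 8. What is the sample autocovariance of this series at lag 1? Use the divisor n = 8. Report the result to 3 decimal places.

Mean z̄ = (56.6 + 56.8 + 60.8 + 60.6 + 62.6 + 63.8 + 62.9 + 65.1)/8 = 61.1500
Σ_{t=1}^{7}(z_t−z̄)(z_{t+1}−z̄) = 36.1025
γ_1 = 36.1025 / 8 = 4.513

4.513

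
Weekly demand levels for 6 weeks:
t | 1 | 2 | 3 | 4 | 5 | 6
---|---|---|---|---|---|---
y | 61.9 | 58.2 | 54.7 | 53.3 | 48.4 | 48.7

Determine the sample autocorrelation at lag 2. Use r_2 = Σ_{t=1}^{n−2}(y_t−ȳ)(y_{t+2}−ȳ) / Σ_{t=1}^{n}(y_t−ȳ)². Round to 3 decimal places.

Mean ȳ = (61.9 + 58.2 + 54.7 + 53.3 + 48.4 + 48.7)/6 = 54.2000
Deviations from mean: 7.7000, 4.0000, 0.5000, -0.9000, -5.8000, -5.5000
Σ(y_t−ȳ)(y_{t+2}−ȳ) = (3.8500) + (-3.6000) + (-2.9000) + (4.9500) = 2.3000
Denominator Σ(y_t−ȳ)² = 140.2400
r_2 = 2.3000 / 140.2400 = 0.016

0.016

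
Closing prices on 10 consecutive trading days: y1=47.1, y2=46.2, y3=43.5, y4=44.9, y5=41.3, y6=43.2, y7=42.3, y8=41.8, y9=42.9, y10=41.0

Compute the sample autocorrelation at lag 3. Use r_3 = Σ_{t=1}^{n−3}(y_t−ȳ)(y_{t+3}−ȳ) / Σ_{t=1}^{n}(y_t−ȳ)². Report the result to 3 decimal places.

0.109

Mean ȳ = (47.1 + 46.2 + 43.5 + 44.9 + 41.3 + 43.2 + 42.3 + 41.8 + 42.9 + 41.0)/10 = 43.4200
Numerator Σ_{t=1}^{7}(y_t−ȳ)(y_{t+3}−ȳ) = 4.1368
Denominator Σ(y_t−ȳ)² = 38.0160
r_3 = 4.1368 / 38.0160 = 0.109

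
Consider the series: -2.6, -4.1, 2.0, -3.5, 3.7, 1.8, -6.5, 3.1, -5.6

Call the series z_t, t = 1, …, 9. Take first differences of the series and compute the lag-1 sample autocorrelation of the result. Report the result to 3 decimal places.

First differences Δz: -1.5, 6.1, -5.5, 7.2, -1.9, -8.3, 9.6, -8.7
Mean of differences = -0.3750
Numerator Σ(Δz_t−Δz̄)(Δz_{t+1}−Δz̄) = -240.8506
Denominator Σ(Δz_t−Δz̄)² = 360.7750
r_1(Δz) = -240.8506 / 360.7750 = -0.668

-0.668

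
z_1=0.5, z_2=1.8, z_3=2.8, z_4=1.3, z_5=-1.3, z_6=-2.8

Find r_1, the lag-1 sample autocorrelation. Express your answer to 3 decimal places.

0.444

Mean z̄ = (0.5 + 1.8 + 2.8 + 1.3 − 1.3 − 2.8)/6 = 0.3833
Deviations from mean: 0.1167, 1.4167, 2.4167, 0.9167, -1.6833, -3.1833
Σ(z_t−z̄)(z_{t+1}−z̄) = (0.1653) + (3.4236) + (2.2153) + (-1.5431) + (5.3586) = 9.6197
Denominator Σ(z_t−z̄)² = 21.6683
r_1 = 9.6197 / 21.6683 = 0.444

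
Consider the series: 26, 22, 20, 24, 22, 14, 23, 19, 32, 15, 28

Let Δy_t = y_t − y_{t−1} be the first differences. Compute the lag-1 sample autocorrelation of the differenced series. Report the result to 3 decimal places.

-0.716

First differences Δy: -4, -2, 4, -2, -8, 9, -4, 13, -17, 13
Mean of differences = 0.2000
Numerator Σ(Δy_t−Δȳ)(Δy_{t+1}−Δȳ) = -592.6400
Denominator Σ(Δy_t−Δȳ)² = 827.6000
r_1(Δy) = -592.6400 / 827.6000 = -0.716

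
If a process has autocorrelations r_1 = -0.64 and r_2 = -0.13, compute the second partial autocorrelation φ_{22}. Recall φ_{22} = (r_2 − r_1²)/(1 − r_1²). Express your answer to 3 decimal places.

-0.914

φ_{22} = (r_2 − r_1²) / (1 − r_1²)
r_1² = (-0.64)² = 0.4096
Numerator = -0.13 − 0.4096 = -0.5396; denominator = 1 − 0.4096 = 0.5904
φ_{22} = -0.5396 / 0.5904 = -0.914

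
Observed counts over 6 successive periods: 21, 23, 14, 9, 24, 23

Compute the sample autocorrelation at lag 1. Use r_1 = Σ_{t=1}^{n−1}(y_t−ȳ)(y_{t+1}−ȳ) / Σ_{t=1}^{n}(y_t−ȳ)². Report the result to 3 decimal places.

0.043

Mean ȳ = (21 + 23 + 14 + 9 + 24 + 23)/6 = 19.0000
Σ(y_t−ȳ)(y_{t+1}−ȳ) = (8.0000) + (-20.0000) + (50.0000) + (-50.0000) + (20.0000) = 8.0000
Denominator Σ(y_t−ȳ)² = 186.0000
r_1 = 8.0000 / 186.0000 = 0.043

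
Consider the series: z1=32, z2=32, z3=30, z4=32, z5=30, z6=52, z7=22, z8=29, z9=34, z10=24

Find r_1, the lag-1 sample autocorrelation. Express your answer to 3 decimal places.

Mean z̄ = (32 + 32 + 30 + 32 + 30 + 52 + 22 + 29 + 34 + 24)/10 = 31.7000
Numerator Σ_{t=1}^{9}(z_t−z̄)(z_{t+1}−z̄) = -230.5900
Denominator Σ(z_t−z̄)² = 584.1000
r_1 = -230.5900 / 584.1000 = -0.395

-0.395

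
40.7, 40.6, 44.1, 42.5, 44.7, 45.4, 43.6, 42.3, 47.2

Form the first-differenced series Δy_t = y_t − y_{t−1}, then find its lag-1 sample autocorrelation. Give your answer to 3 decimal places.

First differences Δy: -0.1, 3.5, -1.6, 2.2, 0.7, -1.8, -1.3, 4.9
Mean of differences = 0.8125
Numerator Σ(Δy_t−Δȳ)(Δy_{t+1}−Δȳ) = -15.2614
Denominator Σ(Δy_t−Δȳ)² = 43.8088
r_1(Δy) = -15.2614 / 43.8088 = -0.348

-0.348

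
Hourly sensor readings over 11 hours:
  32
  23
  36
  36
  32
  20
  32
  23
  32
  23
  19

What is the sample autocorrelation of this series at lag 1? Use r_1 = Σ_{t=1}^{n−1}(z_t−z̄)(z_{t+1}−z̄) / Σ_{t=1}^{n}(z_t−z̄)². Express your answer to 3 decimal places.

-0.104

Mean z̄ = (32 + 23 + 36 + 36 + 32 + 20 + 32 + 23 + 32 + 23 + 19)/11 = 28.0000
Numerator Σ_{t=1}^{10}(z_t−z̄)(z_{t+1}−z̄) = -43.0000
Denominator Σ(z_t−z̄)² = 412.0000
r_1 = -43.0000 / 412.0000 = -0.104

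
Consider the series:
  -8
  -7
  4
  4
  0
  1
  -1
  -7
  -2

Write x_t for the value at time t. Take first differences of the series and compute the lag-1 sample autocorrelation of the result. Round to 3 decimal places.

First differences Δx: 1, 11, 0, -4, 1, -2, -6, 5
Mean of differences = 0.7500
Numerator Σ(Δx_t−Δx̄)(Δx_{t+1}−Δx̄) = -13.5625
Denominator Σ(Δx_t−Δx̄)² = 199.5000
r_1(Δx) = -13.5625 / 199.5000 = -0.068

-0.068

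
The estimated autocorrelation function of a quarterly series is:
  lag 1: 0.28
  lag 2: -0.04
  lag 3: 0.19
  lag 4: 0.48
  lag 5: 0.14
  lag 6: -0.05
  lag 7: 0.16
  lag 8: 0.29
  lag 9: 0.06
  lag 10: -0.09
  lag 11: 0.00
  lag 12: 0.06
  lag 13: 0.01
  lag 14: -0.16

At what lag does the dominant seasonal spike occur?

4

The largest autocorrelation is r_4 = 0.48, with a weaker echo at lag 8 (0.29); the remaining lags stay at or below 0.28.
The dominant spike at lag 4 indicates a seasonal period of 4.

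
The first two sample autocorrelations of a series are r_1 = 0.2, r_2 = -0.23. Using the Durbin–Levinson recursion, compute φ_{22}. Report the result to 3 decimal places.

-0.281

φ_{22} = (r_2 − r_1²) / (1 − r_1²)
r_1² = (0.2)² = 0.04
Numerator = -0.23 − 0.0400 = -0.2700; denominator = 1 − 0.0400 = 0.9600
φ_{22} = -0.2700 / 0.9600 = -0.281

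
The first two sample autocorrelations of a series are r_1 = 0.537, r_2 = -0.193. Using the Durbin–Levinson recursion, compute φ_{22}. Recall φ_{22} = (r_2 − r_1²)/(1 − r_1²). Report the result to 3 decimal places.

-0.676

φ_{22} = (r_2 − r_1²) / (1 − r_1²)
r_1² = (0.537)² = 0.288369
Numerator = -0.193 − 0.2884 = -0.4814; denominator = 1 − 0.2884 = 0.7116
φ_{22} = -0.4814 / 0.7116 = -0.676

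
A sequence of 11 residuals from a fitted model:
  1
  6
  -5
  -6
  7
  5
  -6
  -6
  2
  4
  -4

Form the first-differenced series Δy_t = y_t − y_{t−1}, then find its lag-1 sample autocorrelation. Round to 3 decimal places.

First differences Δy: 5, -11, -1, 13, -2, -11, 0, 8, 2, -8
Mean of differences = -0.5000
Numerator Σ(Δy_t−Δȳ)(Δy_{t+1}−Δȳ) = -62.2500
Denominator Σ(Δy_t−Δȳ)² = 570.5000
r_1(Δy) = -62.2500 / 570.5000 = -0.109

-0.109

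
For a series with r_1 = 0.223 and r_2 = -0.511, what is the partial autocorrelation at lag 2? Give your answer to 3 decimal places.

-0.590

φ_{22} = (r_2 − r_1²) / (1 − r_1²)
r_1² = (0.223)² = 0.049729
Numerator = -0.511 − 0.0497 = -0.5607; denominator = 1 − 0.0497 = 0.9503
φ_{22} = -0.5607 / 0.9503 = -0.590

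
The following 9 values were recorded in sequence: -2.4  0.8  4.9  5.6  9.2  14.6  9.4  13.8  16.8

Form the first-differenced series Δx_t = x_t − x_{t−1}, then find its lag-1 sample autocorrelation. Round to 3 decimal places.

First differences Δx: 3.2, 4.1, 0.7, 3.6, 5.4, -5.2, 4.4, 3.0
Mean of differences = 2.4000
Numerator Σ(Δx_t−Δx̄)(Δx_{t+1}−Δx̄) = -36.7700
Denominator Σ(Δx_t−Δx̄)² = 78.9800
r_1(Δx) = -36.7700 / 78.9800 = -0.466

-0.466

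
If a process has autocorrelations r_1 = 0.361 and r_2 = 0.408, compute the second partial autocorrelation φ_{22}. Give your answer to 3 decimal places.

φ_{22} = (r_2 − r_1²) / (1 − r_1²)
r_1² = (0.361)² = 0.130321
Numerator = 0.408 − 0.1303 = 0.2777; denominator = 1 − 0.1303 = 0.8697
φ_{22} = 0.2777 / 0.8697 = 0.319

0.319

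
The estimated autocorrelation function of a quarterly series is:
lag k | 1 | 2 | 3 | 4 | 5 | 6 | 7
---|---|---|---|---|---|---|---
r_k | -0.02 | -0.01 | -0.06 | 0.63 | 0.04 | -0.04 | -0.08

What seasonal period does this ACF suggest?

4

The largest autocorrelation is r_4 = 0.63; the remaining lags stay at or below 0.04.
The dominant spike at lag 4 indicates a seasonal period of 4.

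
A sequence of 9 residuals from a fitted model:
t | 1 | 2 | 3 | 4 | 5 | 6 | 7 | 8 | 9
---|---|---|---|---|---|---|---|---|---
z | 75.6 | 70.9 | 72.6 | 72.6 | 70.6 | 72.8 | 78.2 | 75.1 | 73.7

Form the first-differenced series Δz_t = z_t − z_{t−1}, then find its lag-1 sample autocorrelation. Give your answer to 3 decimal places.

First differences Δz: -4.7, 1.7, 0.0, -2.0, 2.2, 5.4, -3.1, -1.4
Mean of differences = -0.2375
Numerator Σ(Δz_t−Δz̄)(Δz_{t+1}−Δz̄) = -11.9689
Denominator Σ(Δz_t−Δz̄)² = 74.0988
r_1(Δz) = -11.9689 / 74.0988 = -0.162

-0.162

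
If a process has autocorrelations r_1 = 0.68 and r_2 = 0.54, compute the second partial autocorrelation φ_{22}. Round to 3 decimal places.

0.144

φ_{22} = (r_2 − r_1²) / (1 − r_1²)
r_1² = (0.68)² = 0.4624
Numerator = 0.54 − 0.4624 = 0.0776; denominator = 1 − 0.4624 = 0.5376
φ_{22} = 0.0776 / 0.5376 = 0.144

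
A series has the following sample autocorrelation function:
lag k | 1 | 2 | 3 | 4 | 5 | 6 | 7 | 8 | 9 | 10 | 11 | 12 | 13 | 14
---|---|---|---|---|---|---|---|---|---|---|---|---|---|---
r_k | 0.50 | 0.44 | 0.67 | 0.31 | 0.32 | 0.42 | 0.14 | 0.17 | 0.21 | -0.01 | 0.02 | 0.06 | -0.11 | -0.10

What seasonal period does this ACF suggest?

The largest autocorrelation is r_3 = 0.67; the remaining lags stay at or below 0.50. The elevated value at lag 1 (0.50), dropping to 0.44 at lag 2, reflects decaying short-term dependence rather than seasonality.
The dominant spike at lag 3 indicates a seasonal period of 3.

3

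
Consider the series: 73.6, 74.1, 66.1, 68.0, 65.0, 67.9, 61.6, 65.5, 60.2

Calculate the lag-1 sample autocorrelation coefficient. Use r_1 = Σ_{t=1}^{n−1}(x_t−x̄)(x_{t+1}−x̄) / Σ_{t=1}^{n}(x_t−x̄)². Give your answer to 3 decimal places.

Mean x̄ = (73.6 + 74.1 + 66.1 + 68.0 + 65.0 + 67.9 + 61.6 + 65.5 + 60.2)/9 = 66.8889
Numerator Σ_{t=1}^{8}(x_t−x̄)(x_{t+1}−x̄) = 49.1088
Denominator Σ(x_t−x̄)² = 178.1289
r_1 = 49.1088 / 178.1289 = 0.276

0.276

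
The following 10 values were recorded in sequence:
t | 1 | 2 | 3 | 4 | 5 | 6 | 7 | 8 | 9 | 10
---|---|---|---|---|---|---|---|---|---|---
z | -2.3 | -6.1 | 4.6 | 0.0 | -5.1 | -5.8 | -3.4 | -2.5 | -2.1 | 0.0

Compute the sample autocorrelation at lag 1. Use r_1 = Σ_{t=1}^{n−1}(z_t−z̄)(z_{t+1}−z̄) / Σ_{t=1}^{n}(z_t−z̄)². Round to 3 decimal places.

-0.026

Mean z̄ = (-2.3 − 6.1 + 4.6 + 0.0 − 5.1 − 5.8 − 3.4 − 2.5 − 2.1 + 0.0)/10 = -2.2700
Numerator Σ_{t=1}^{9}(z_t−z̄)(z_{t+1}−z̄) = -2.4409
Denominator Σ(z_t−z̄)² = 94.0010
r_1 = -2.4409 / 94.0010 = -0.026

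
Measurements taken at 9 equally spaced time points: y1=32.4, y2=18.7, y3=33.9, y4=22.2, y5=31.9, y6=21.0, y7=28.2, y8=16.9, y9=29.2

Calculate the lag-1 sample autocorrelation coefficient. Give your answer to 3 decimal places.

Mean ȳ = (32.4 + 18.7 + 33.9 + 22.2 + 31.9 + 21.0 + 28.2 + 16.9 + 29.2)/9 = 26.0444
Numerator Σ_{t=1}^{8}(y_t−ȳ)(y_{t+1}−ȳ) = -246.0631
Denominator Σ(y_t−ȳ)² = 328.7822
r_1 = -246.0631 / 328.7822 = -0.748

-0.748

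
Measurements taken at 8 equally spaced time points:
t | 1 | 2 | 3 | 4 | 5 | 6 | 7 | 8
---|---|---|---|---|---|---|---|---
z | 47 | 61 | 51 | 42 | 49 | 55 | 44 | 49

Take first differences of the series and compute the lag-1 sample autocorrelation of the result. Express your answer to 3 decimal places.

-0.308

First differences Δz: 14, -10, -9, 7, 6, -11, 5
Mean of differences = 0.2857
Numerator Σ(Δz_t−Δz̄)(Δz_{t+1}−Δz̄) = -187.2245
Denominator Σ(Δz_t−Δz̄)² = 607.4286
r_1(Δz) = -187.2245 / 607.4286 = -0.308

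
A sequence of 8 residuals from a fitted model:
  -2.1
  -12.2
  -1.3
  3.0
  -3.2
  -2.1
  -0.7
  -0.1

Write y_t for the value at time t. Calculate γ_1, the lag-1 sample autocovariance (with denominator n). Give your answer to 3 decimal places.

-0.974

Mean ȳ = (-2.1 − 12.2 − 1.3 + 3.0 − 3.2 − 2.1 − 0.7 − 0.1)/8 = -2.3375
Σ_{t=1}^{7}(y_t−ȳ)(y_{t+1}−ȳ) = -7.7927
γ_1 = -7.7927 / 8 = -0.974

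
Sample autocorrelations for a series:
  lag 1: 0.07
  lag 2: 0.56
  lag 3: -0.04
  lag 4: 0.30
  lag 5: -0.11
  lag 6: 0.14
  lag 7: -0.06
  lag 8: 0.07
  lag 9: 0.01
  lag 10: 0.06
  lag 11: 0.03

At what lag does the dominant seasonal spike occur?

The largest autocorrelation is r_2 = 0.56, with a weaker echo at lag 4 (0.30); the remaining lags stay at or below 0.14.
The dominant spike at lag 2 indicates a seasonal period of 2.

2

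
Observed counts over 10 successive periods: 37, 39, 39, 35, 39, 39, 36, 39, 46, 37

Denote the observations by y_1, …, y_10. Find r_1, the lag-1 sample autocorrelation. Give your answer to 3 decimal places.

-0.176

Mean ȳ = (37 + 39 + 39 + 35 + 39 + 39 + 36 + 39 + 46 + 37)/10 = 38.6000
Numerator Σ_{t=1}^{9}(y_t−ȳ)(y_{t+1}−ȳ) = -14.1600
Denominator Σ(y_t−ȳ)² = 80.4000
r_1 = -14.1600 / 80.4000 = -0.176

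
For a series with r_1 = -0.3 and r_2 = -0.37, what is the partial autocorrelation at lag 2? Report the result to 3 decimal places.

-0.505

φ_{22} = (r_2 − r_1²) / (1 − r_1²)
r_1² = (-0.3)² = 0.09
Numerator = -0.37 − 0.0900 = -0.4600; denominator = 1 − 0.0900 = 0.9100
φ_{22} = -0.4600 / 0.9100 = -0.505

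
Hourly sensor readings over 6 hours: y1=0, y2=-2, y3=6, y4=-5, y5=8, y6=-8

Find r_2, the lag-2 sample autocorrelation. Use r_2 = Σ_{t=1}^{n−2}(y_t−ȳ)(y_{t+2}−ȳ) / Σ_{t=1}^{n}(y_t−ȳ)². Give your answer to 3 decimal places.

0.509

Mean ȳ = (0 − 2 + 6 − 5 + 8 − 8)/6 = -0.1667
Deviations from mean: 0.1667, -1.8333, 6.1667, -4.8333, 8.1667, -7.8333
Σ(y_t−ȳ)(y_{t+2}−ȳ) = (1.0278) + (8.8611) + (50.3611) + (37.8611) = 98.1111
Denominator Σ(y_t−ȳ)² = 192.8333
r_2 = 98.1111 / 192.8333 = 0.509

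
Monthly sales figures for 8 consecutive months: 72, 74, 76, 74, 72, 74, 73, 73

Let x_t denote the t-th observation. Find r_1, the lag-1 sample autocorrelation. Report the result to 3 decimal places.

Mean x̄ = (72 + 74 + 76 + 74 + 72 + 74 + 73 + 73)/8 = 73.5000
Σ(x_t−x̄)(x_{t+1}−x̄) = (-0.7500) + (1.2500) + (1.2500) + (-0.7500) + (-0.7500) + (-0.2500) + (0.2500) = 0.2500
Denominator Σ(x_t−x̄)² = 12.0000
r_1 = 0.2500 / 12.0000 = 0.021

0.021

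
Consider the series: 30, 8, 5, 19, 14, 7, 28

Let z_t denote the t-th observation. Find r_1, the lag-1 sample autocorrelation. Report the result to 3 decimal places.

-0.253

Mean z̄ = (30 + 8 + 5 + 19 + 14 + 7 + 28)/7 = 15.8571
Σ(z_t−z̄)(z_{t+1}−z̄) = (-111.1224) + (85.3061) + (-34.1224) + (-5.8367) + (16.4490) + (-107.5510) = -156.8776
Denominator Σ(z_t−z̄)² = 618.8571
r_1 = -156.8776 / 618.8571 = -0.253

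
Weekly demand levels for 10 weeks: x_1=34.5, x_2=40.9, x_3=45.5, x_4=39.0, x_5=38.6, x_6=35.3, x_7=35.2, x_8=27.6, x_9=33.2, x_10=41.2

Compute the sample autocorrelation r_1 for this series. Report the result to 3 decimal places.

Mean x̄ = (34.5 + 40.9 + 45.5 + 39.0 + 38.6 + 35.3 + 35.2 + 27.6 + 33.2 + 41.2)/10 = 37.1000
Numerator Σ_{t=1}^{9}(x_t−x̄)(x_{t+1}−x̄) = 80.6800
Denominator Σ(x_t−x̄)² = 226.7400
r_1 = 80.6800 / 226.7400 = 0.356

0.356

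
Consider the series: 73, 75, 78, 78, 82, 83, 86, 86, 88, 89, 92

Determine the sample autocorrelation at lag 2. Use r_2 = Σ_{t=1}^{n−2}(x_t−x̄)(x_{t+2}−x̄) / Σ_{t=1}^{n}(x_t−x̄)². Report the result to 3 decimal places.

0.454

Mean x̄ = (73 + 75 + 78 + 78 + 82 + 83 + 86 + 86 + 88 + 89 + 92)/11 = 82.7273
Numerator Σ_{t=1}^{9}(x_t−x̄)(x_{t+2}−x̄) = 169.8512
Denominator Σ(x_t−x̄)² = 374.1818
r_2 = 169.8512 / 374.1818 = 0.454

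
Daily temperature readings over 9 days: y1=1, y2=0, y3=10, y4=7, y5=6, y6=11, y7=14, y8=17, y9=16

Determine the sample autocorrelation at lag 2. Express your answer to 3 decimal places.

0.128

Mean ȳ = (1 + 0 + 10 + 7 + 6 + 11 + 14 + 17 + 16)/9 = 9.1111
Σ(y_t−ȳ)(y_{t+2}−ȳ) = (-7.2099) + (19.2346) + (-2.7654) + (-3.9877) + (-15.2099) + (14.9012) + (33.6790) = 38.6420
Denominator Σ(y_t−ȳ)² = 300.8889
r_2 = 38.6420 / 300.8889 = 0.128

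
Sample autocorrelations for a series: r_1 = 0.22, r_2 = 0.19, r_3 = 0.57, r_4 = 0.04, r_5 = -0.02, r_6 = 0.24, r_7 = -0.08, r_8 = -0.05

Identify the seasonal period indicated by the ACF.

3

The largest autocorrelation is r_3 = 0.57, with a weaker echo at lag 6 (0.24); the remaining lags stay at or below 0.22. The elevated value at lag 1 (0.22), dropping to 0.19 at lag 2, reflects decaying short-term dependence rather than seasonality.
The dominant spike at lag 3 indicates a seasonal period of 3.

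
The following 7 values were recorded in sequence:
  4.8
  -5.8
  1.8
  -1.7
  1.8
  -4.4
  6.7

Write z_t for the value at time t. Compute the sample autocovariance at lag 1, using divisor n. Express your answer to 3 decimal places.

-11.174

Mean z̄ = (4.8 − 5.8 + 1.8 − 1.7 + 1.8 − 4.4 + 6.7)/7 = 0.4571
Deviations: 4.3429, -6.2571, 1.3429, -2.1571, 1.3429, -4.8571, 6.2429
Σ_{t=1}^{6}(z_t−z̄)(z_{t+1}−z̄) = -78.2147
γ_1 = -78.2147 / 7 = -11.174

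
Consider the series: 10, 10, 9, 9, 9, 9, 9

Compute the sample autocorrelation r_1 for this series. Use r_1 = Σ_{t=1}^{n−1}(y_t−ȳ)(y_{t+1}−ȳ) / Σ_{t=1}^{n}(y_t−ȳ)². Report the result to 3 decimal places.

0.443

Mean ȳ = (10 + 10 + 9 + 9 + 9 + 9 + 9)/7 = 9.2857
Deviations from mean: 0.7143, 0.7143, -0.2857, -0.2857, -0.2857, -0.2857, -0.2857
Numerator Σ_{t=1}^{6}(y_t−ȳ)(y_{t+1}−ȳ) = 0.6327
Denominator Σ(y_t−ȳ)² = 1.4286
r_1 = 0.6327 / 1.4286 = 0.443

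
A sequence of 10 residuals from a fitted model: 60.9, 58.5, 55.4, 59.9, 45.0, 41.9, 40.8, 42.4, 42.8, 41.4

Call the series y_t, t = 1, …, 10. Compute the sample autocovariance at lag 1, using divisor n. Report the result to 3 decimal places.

Mean ȳ = (60.9 + 58.5 + 55.4 + 59.9 + 45.0 + 41.9 + 40.8 + 42.4 + 42.8 + 41.4)/10 = 48.9000
Σ_{t=1}^{9}(y_t−ȳ)(y_{t+1}−ȳ) = 428.2500
γ_1 = 428.2500 / 10 = 42.825

42.825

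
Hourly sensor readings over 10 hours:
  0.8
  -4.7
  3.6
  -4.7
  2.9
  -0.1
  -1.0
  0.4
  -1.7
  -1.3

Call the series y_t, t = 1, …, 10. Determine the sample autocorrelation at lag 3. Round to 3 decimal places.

Mean ȳ = (0.8 − 4.7 + 3.6 − 4.7 + 2.9 − 0.1 − 1.0 + 0.4 − 1.7 − 1.3)/10 = -0.5800
Numerator Σ_{t=1}^{7}(y_t−ȳ)(y_{t+3}−ȳ) = -13.1112
Denominator Σ(y_t−ȳ)² = 68.5760
r_3 = -13.1112 / 68.5760 = -0.191

-0.191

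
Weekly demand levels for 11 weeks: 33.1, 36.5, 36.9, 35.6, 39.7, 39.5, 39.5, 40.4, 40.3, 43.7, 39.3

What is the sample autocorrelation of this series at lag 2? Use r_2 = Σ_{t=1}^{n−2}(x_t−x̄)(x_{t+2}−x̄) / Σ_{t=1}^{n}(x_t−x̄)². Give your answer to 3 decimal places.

Mean x̄ = (33.1 + 36.5 + 36.9 + 35.6 + 39.7 + 39.5 + 39.5 + 40.4 + 40.3 + 43.7 + 39.3)/11 = 38.5909
Numerator Σ_{t=1}^{9}(x_t−x̄)(x_{t+2}−x̄) = 25.6053
Denominator Σ(x_t−x̄)² = 82.0091
r_2 = 25.6053 / 82.0091 = 0.312

0.312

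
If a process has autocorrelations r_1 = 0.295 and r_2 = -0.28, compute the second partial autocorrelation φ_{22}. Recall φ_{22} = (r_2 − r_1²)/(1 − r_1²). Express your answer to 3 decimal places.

φ_{22} = (r_2 − r_1²) / (1 − r_1²)
r_1² = (0.295)² = 0.087025
Numerator = -0.28 − 0.0870 = -0.3670; denominator = 1 − 0.0870 = 0.9130
φ_{22} = -0.3670 / 0.9130 = -0.402

-0.402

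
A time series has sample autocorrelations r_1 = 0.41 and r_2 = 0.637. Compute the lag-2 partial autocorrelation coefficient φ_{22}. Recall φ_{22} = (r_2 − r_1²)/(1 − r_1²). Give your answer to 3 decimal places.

0.564

φ_{22} = (r_2 − r_1²) / (1 − r_1²)
r_1² = (0.41)² = 0.1681
Numerator = 0.637 − 0.1681 = 0.4689; denominator = 1 − 0.1681 = 0.8319
φ_{22} = 0.4689 / 0.8319 = 0.564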